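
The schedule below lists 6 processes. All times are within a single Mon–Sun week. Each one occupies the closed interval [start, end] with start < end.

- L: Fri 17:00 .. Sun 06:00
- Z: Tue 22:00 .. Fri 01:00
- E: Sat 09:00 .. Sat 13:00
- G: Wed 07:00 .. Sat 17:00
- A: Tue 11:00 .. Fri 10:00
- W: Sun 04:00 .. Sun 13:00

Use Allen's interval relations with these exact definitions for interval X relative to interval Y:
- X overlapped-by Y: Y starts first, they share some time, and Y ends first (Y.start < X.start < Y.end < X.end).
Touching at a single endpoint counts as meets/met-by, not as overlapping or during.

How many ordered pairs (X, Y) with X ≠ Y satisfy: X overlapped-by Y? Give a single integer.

4

Checking all 30 ordered pairs for relation 'overlapped-by'; matching pairs in alphabetical order:
(G, A): G overlapped-by A ✓
(G, Z): G overlapped-by Z ✓
(L, G): L overlapped-by G ✓
(W, L): W overlapped-by L ✓
Count: 4.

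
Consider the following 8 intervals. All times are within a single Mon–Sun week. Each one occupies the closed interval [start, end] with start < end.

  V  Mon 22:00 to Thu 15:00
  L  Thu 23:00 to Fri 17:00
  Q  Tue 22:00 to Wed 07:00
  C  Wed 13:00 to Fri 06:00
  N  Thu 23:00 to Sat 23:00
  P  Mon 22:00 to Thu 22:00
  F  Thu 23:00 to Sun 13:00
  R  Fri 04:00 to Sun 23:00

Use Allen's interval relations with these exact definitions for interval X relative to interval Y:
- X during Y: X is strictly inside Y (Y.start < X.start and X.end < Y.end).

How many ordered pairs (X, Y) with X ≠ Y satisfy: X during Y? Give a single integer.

2

Checking all 56 ordered pairs for relation 'during'; matching pairs in alphabetical order:
(Q, P): Q during P ✓
(Q, V): Q during V ✓
Count: 2.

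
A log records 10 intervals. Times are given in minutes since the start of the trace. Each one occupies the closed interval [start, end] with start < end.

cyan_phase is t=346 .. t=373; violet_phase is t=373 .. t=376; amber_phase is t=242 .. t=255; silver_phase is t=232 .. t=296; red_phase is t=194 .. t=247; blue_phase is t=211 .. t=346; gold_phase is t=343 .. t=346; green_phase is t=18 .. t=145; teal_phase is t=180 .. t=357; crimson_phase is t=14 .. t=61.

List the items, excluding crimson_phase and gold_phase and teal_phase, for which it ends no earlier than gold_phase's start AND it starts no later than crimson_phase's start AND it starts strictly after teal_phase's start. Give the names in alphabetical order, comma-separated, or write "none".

none

Conditions: its end is no earlier than gold_phase's start (X.end >= t=343) AND its start is no later than crimson_phase's start (X.start <= t=14) AND its start is strictly after teal_phase's start (X.start > t=180).
amber_phase: end t=255 >= t=343? ✗; start t=242 <= t=14? ✗; start t=242 > t=180? ✓ → no.
blue_phase: end t=346 >= t=343? ✓; start t=211 <= t=14? ✗; start t=211 > t=180? ✓ → no.
cyan_phase: end t=373 >= t=343? ✓; start t=346 <= t=14? ✗; start t=346 > t=180? ✓ → no.
green_phase: end t=145 >= t=343? ✗; start t=18 <= t=14? ✗; start t=18 > t=180? ✗ → no.
red_phase: end t=247 >= t=343? ✗; start t=194 <= t=14? ✗; start t=194 > t=180? ✓ → no.
silver_phase: end t=296 >= t=343? ✗; start t=232 <= t=14? ✗; start t=232 > t=180? ✓ → no.
violet_phase: end t=376 >= t=343? ✓; start t=373 <= t=14? ✗; start t=373 > t=180? ✓ → no.
Result: none.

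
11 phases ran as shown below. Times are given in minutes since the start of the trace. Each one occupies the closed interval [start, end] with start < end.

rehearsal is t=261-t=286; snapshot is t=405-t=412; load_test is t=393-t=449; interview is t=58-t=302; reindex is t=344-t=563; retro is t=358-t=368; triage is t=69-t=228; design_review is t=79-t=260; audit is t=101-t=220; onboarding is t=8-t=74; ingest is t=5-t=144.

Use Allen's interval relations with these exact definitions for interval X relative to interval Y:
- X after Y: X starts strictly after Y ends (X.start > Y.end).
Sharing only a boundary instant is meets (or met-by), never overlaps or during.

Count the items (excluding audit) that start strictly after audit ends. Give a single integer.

Target audit = [t=101, t=220].
design_review [t=79, t=260] → contains → no.
ingest [t=5, t=144] → overlaps → no.
interview [t=58, t=302] → contains → no.
load_test [t=393, t=449] → after → counts.
onboarding [t=8, t=74] → before → no.
rehearsal [t=261, t=286] → after → counts.
reindex [t=344, t=563] → after → counts.
retro [t=358, t=368] → after → counts.
snapshot [t=405, t=412] → after → counts.
triage [t=69, t=228] → contains → no.
Total: 5.

5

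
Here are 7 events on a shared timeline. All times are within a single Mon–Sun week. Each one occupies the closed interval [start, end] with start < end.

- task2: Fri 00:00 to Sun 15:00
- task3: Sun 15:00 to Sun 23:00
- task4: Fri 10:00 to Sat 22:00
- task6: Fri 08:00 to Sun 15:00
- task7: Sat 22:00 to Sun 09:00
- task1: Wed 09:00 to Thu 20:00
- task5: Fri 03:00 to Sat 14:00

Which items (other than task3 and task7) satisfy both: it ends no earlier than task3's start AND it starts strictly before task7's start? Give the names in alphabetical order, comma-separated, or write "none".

task2, task6

Conditions: its end is no earlier than task3's start (X.end >= Sun 15:00) AND its start is strictly before task7's start (X.start < Sat 22:00).
task1: end Thu 20:00 >= Sun 15:00? ✗; start Wed 09:00 < Sat 22:00? ✓ → no.
task2: end Sun 15:00 >= Sun 15:00? ✓; start Fri 00:00 < Sat 22:00? ✓ → yes.
task4: end Sat 22:00 >= Sun 15:00? ✗; start Fri 10:00 < Sat 22:00? ✓ → no.
task5: end Sat 14:00 >= Sun 15:00? ✗; start Fri 03:00 < Sat 22:00? ✓ → no.
task6: end Sun 15:00 >= Sun 15:00? ✓; start Fri 08:00 < Sat 22:00? ✓ → yes.
Result: task2, task6.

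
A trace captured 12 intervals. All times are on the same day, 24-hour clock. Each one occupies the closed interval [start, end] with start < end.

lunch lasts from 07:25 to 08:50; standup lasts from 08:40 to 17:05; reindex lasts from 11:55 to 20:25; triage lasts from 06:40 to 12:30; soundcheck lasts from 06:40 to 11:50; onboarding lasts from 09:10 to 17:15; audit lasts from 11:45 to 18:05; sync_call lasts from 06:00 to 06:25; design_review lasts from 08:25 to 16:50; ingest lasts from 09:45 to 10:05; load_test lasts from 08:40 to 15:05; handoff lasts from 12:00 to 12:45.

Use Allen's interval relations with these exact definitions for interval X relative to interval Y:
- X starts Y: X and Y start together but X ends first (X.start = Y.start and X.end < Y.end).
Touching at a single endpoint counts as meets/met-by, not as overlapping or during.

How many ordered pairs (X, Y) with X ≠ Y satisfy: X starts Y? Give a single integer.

2

Checking all 132 ordered pairs for relation 'starts'; matching pairs in alphabetical order:
(load_test, standup): load_test starts standup ✓
(soundcheck, triage): soundcheck starts triage ✓
Count: 2.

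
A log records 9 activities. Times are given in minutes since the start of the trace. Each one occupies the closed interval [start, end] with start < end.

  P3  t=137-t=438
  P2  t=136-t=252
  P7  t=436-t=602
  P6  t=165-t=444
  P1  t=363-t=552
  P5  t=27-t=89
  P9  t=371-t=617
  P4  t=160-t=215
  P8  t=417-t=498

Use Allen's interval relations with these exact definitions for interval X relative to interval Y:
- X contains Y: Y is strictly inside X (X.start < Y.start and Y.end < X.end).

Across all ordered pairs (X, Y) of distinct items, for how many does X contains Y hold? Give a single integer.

Checking all 72 ordered pairs for relation 'contains'; matching pairs in alphabetical order:
(P1, P8): P1 contains P8 ✓
(P2, P4): P2 contains P4 ✓
(P3, P4): P3 contains P4 ✓
(P9, P7): P9 contains P7 ✓
(P9, P8): P9 contains P8 ✓
Count: 5.

5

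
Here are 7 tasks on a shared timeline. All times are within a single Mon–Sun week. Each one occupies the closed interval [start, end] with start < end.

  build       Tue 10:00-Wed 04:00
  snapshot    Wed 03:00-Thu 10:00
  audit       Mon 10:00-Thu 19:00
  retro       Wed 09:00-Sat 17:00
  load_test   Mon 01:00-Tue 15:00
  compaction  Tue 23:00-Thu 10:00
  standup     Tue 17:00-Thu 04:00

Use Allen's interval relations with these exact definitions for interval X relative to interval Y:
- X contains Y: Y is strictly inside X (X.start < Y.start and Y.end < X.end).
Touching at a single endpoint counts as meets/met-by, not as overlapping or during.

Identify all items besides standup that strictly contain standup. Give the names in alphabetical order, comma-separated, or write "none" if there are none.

Target standup = [Tue 17:00, Thu 04:00].
audit [Mon 10:00, Thu 19:00] → contains → yes.
build [Tue 10:00, Wed 04:00] → overlaps → no.
compaction [Tue 23:00, Thu 10:00] → overlapped-by → no.
load_test [Mon 01:00, Tue 15:00] → before → no.
retro [Wed 09:00, Sat 17:00] → overlapped-by → no.
snapshot [Wed 03:00, Thu 10:00] → overlapped-by → no.
Result: audit.

audit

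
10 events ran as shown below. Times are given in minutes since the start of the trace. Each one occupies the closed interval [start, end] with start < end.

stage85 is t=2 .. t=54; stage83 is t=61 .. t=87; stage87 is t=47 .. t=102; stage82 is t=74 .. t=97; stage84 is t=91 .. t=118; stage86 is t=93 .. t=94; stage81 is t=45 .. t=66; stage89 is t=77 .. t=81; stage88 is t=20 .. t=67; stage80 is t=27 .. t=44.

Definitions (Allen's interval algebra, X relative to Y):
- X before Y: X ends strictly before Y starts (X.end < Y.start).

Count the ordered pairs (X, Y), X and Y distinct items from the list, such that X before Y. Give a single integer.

24

Checking all 90 ordered pairs for relation 'before'; matching pairs in alphabetical order:
(stage80, stage81): stage80 before stage81 ✓
(stage80, stage82): stage80 before stage82 ✓
(stage80, stage83): stage80 before stage83 ✓
(stage80, stage84): stage80 before stage84 ✓
(stage80, stage86): stage80 before stage86 ✓
(stage80, stage87): stage80 before stage87 ✓
(stage80, stage89): stage80 before stage89 ✓
(stage81, stage82): stage81 before stage82 ✓
(stage81, stage84): stage81 before stage84 ✓
(stage81, stage86): stage81 before stage86 ✓
(stage81, stage89): stage81 before stage89 ✓
(stage83, stage84): stage83 before stage84 ✓
(stage83, stage86): stage83 before stage86 ✓
(stage85, stage82): stage85 before stage82 ✓
(stage85, stage83): stage85 before stage83 ✓
(stage85, stage84): stage85 before stage84 ✓
(stage85, stage86): stage85 before stage86 ✓
(stage85, stage89): stage85 before stage89 ✓
(stage88, stage82): stage88 before stage82 ✓
(stage88, stage84): stage88 before stage84 ✓
(stage88, stage86): stage88 before stage86 ✓
(stage88, stage89): stage88 before stage89 ✓
(stage89, stage84): stage89 before stage84 ✓
(stage89, stage86): stage89 before stage86 ✓
Count: 24.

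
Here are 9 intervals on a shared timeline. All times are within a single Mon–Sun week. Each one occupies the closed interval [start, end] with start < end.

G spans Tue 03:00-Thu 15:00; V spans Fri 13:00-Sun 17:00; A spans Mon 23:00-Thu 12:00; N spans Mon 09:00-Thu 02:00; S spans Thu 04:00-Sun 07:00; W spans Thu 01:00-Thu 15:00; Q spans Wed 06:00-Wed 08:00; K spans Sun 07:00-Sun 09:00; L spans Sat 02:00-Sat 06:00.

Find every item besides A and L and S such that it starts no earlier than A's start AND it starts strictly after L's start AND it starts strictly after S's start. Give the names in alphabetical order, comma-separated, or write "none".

Conditions: its start is no earlier than A's start (X.start >= Mon 23:00) AND its start is strictly after L's start (X.start > Sat 02:00) AND its start is strictly after S's start (X.start > Thu 04:00).
G: start Tue 03:00 >= Mon 23:00? ✓; start Tue 03:00 > Sat 02:00? ✗; start Tue 03:00 > Thu 04:00? ✗ → no.
K: start Sun 07:00 >= Mon 23:00? ✓; start Sun 07:00 > Sat 02:00? ✓; start Sun 07:00 > Thu 04:00? ✓ → yes.
N: start Mon 09:00 >= Mon 23:00? ✗; start Mon 09:00 > Sat 02:00? ✗; start Mon 09:00 > Thu 04:00? ✗ → no.
Q: start Wed 06:00 >= Mon 23:00? ✓; start Wed 06:00 > Sat 02:00? ✗; start Wed 06:00 > Thu 04:00? ✗ → no.
V: start Fri 13:00 >= Mon 23:00? ✓; start Fri 13:00 > Sat 02:00? ✗; start Fri 13:00 > Thu 04:00? ✓ → no.
W: start Thu 01:00 >= Mon 23:00? ✓; start Thu 01:00 > Sat 02:00? ✗; start Thu 01:00 > Thu 04:00? ✗ → no.
Result: K.

K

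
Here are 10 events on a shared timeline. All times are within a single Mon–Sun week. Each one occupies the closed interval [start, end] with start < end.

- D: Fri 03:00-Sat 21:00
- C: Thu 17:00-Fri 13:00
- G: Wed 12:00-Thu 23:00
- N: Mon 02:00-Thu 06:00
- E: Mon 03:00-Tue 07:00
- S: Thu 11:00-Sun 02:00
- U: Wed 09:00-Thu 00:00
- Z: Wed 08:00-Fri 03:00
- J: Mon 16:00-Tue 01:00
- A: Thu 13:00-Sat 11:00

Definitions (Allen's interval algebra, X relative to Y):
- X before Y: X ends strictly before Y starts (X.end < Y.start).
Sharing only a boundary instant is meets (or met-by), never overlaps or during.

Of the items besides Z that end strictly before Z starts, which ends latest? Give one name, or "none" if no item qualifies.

Target Z = [Wed 08:00, Fri 03:00].
A [Thu 13:00, Sat 11:00] → overlapped-by → excluded.
C [Thu 17:00, Fri 13:00] → overlapped-by → excluded.
D [Fri 03:00, Sat 21:00] → met-by → excluded.
E [Mon 03:00, Tue 07:00] → before → candidate.
G [Wed 12:00, Thu 23:00] → during → excluded.
J [Mon 16:00, Tue 01:00] → before → candidate.
N [Mon 02:00, Thu 06:00] → overlaps → excluded.
S [Thu 11:00, Sun 02:00] → overlapped-by → excluded.
U [Wed 09:00, Thu 00:00] → during → excluded.
Among candidates, latest end is Tue 07:00 → E.

E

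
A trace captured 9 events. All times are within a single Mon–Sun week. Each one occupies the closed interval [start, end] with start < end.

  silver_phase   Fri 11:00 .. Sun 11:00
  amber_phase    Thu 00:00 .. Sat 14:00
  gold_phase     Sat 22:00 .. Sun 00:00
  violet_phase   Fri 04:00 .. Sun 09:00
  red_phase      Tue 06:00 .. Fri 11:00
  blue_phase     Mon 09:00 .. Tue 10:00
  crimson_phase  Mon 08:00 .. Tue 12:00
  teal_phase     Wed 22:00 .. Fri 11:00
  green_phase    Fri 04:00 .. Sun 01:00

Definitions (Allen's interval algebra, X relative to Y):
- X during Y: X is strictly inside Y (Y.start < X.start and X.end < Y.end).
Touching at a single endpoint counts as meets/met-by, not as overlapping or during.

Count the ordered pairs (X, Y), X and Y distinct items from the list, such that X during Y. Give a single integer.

Checking all 72 ordered pairs for relation 'during'; matching pairs in alphabetical order:
(blue_phase, crimson_phase): blue_phase during crimson_phase ✓
(gold_phase, green_phase): gold_phase during green_phase ✓
(gold_phase, silver_phase): gold_phase during silver_phase ✓
(gold_phase, violet_phase): gold_phase during violet_phase ✓
Count: 4.

4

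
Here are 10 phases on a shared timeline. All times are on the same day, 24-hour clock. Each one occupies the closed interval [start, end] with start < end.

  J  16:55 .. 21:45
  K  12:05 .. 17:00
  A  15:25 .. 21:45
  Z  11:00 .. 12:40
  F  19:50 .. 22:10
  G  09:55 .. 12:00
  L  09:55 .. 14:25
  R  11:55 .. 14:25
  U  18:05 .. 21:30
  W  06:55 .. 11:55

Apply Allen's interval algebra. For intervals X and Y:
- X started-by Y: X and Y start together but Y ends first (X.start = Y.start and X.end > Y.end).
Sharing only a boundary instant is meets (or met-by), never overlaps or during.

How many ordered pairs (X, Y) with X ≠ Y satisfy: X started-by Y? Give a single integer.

1

Checking all 90 ordered pairs for relation 'started-by'; matching pairs in alphabetical order:
(L, G): L started-by G ✓
Count: 1.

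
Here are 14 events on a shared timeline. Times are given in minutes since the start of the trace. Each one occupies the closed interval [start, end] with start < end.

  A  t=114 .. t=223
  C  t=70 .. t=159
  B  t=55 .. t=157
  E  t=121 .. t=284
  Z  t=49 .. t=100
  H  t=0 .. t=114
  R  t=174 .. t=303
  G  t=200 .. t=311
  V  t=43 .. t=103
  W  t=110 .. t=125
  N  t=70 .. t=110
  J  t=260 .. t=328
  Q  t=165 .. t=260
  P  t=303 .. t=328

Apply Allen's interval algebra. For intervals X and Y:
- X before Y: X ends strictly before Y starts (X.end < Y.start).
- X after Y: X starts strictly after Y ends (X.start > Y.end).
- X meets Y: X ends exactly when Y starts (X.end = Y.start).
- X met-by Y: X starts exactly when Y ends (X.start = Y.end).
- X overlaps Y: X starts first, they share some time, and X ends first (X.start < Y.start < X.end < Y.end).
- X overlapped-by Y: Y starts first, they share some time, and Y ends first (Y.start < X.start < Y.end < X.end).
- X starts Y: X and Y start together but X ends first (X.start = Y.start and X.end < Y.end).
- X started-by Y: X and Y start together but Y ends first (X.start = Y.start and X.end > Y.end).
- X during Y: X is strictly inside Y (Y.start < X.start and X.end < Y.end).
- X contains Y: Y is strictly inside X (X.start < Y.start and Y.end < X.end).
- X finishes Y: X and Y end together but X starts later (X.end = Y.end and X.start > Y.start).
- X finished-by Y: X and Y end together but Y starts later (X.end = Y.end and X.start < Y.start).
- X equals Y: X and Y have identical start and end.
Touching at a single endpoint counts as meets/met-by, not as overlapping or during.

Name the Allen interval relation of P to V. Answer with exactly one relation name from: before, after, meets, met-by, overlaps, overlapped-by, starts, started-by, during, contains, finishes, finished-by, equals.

after

P = [t=303, t=328]; V = [t=43, t=103].
Compare endpoints: P.start > V.start, P.start > V.end, P.end > V.start, P.end > V.end.
That pattern is 'after'.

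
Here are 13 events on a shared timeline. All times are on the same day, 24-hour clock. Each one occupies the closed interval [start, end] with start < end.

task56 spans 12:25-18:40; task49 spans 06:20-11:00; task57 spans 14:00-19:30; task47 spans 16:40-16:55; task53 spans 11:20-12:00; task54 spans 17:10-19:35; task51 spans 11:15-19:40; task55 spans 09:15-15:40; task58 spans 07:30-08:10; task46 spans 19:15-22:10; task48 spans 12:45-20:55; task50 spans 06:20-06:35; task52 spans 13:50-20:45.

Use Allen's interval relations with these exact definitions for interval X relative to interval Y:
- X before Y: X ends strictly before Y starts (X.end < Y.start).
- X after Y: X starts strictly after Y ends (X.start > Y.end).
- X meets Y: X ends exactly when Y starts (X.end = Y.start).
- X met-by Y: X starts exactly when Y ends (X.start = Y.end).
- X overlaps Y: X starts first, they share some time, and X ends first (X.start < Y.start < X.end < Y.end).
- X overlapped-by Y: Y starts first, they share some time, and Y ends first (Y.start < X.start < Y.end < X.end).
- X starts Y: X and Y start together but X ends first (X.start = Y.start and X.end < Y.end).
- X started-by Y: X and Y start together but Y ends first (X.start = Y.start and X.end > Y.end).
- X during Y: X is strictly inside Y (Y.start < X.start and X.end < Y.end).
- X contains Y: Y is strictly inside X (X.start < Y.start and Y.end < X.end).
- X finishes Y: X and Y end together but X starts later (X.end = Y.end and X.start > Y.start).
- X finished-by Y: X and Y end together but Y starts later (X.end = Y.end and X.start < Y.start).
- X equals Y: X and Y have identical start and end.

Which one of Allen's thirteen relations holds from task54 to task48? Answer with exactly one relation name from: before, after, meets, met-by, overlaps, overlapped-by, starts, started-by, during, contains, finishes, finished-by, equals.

task54 = [17:10, 19:35]; task48 = [12:45, 20:55].
Compare endpoints: task54.start > task48.start, task54.start < task48.end, task54.end > task48.start, task54.end < task48.end.
That pattern is 'during'.

during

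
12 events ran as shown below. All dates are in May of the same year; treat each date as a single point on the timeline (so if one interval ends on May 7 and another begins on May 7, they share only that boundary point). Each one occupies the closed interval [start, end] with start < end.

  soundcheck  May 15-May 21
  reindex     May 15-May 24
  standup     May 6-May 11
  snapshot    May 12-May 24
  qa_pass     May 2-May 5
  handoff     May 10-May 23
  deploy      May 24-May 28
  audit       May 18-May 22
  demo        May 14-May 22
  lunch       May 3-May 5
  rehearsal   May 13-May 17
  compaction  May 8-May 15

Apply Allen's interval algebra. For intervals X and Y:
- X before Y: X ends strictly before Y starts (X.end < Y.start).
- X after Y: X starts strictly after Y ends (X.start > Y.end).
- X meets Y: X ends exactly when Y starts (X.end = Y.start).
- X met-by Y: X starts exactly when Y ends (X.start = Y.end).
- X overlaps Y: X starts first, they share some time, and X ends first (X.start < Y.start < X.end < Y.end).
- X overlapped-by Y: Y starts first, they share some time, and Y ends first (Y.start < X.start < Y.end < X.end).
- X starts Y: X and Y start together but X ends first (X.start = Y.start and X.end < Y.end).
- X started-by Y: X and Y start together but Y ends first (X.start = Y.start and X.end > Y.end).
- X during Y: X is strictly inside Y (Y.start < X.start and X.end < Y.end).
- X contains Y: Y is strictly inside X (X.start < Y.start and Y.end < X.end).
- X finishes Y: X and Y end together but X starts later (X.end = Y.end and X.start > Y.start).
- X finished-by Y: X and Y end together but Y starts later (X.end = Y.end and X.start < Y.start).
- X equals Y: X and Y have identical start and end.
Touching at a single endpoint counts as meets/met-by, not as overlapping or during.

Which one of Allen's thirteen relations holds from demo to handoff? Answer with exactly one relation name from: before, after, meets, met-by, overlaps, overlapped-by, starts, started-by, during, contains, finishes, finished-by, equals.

demo = [May 14, May 22]; handoff = [May 10, May 23].
Compare endpoints: demo.start > handoff.start, demo.start < handoff.end, demo.end > handoff.start, demo.end < handoff.end.
That pattern is 'during'.

during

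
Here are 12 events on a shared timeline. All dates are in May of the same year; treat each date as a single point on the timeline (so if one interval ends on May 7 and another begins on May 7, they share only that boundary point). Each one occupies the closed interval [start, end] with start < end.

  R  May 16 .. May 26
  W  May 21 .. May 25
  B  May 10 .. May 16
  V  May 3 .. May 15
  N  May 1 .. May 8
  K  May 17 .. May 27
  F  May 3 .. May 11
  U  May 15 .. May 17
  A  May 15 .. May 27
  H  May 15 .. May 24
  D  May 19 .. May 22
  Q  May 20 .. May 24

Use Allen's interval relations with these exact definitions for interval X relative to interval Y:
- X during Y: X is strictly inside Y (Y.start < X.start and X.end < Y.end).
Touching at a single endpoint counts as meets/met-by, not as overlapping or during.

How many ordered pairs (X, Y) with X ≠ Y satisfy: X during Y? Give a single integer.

Checking all 132 ordered pairs for relation 'during'; matching pairs in alphabetical order:
(D, A): D during A ✓
(D, H): D during H ✓
(D, K): D during K ✓
(D, R): D during R ✓
(Q, A): Q during A ✓
(Q, K): Q during K ✓
(Q, R): Q during R ✓
(R, A): R during A ✓
(W, A): W during A ✓
(W, K): W during K ✓
(W, R): W during R ✓
Count: 11.

11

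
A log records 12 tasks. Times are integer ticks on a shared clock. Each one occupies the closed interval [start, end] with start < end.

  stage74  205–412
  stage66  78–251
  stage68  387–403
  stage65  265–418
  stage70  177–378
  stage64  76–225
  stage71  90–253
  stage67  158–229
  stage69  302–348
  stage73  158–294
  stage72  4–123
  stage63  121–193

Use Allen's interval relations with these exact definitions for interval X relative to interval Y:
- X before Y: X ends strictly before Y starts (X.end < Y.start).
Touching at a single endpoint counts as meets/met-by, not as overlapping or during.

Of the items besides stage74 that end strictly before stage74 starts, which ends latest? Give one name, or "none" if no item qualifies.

stage63

Target stage74 = [205, 412].
stage63 [121, 193] → before → candidate.
stage64 [76, 225] → overlaps → excluded.
stage65 [265, 418] → overlapped-by → excluded.
stage66 [78, 251] → overlaps → excluded.
stage67 [158, 229] → overlaps → excluded.
stage68 [387, 403] → during → excluded.
stage69 [302, 348] → during → excluded.
stage70 [177, 378] → overlaps → excluded.
stage71 [90, 253] → overlaps → excluded.
stage72 [4, 123] → before → candidate.
stage73 [158, 294] → overlaps → excluded.
Among candidates, latest end is 193 → stage63.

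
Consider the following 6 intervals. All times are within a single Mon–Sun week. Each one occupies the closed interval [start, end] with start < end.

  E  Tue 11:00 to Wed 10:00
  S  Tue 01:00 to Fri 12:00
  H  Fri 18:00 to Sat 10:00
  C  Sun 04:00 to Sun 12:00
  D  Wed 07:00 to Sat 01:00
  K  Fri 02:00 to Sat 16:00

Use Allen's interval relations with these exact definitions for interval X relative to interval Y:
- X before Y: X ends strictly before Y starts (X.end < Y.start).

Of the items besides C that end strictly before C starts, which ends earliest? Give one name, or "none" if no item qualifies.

Target C = [Sun 04:00, Sun 12:00].
D [Wed 07:00, Sat 01:00] → before → candidate.
E [Tue 11:00, Wed 10:00] → before → candidate.
H [Fri 18:00, Sat 10:00] → before → candidate.
K [Fri 02:00, Sat 16:00] → before → candidate.
S [Tue 01:00, Fri 12:00] → before → candidate.
Among candidates, earliest end is Wed 10:00 → E.

E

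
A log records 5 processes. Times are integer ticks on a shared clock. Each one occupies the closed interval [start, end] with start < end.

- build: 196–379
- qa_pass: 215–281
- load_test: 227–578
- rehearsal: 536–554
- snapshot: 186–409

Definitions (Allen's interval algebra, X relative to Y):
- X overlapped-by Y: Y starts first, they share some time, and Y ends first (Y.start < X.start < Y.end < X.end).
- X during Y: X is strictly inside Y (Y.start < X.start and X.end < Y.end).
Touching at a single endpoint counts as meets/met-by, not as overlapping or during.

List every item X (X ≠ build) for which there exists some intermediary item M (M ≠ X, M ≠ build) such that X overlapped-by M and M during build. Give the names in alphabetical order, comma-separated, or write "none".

Target build = [196, 379].
Intermediaries M with M during build: qa_pass.
Via qa_pass — items with X overlapped-by qa_pass: load_test.
Union: load_test.

load_test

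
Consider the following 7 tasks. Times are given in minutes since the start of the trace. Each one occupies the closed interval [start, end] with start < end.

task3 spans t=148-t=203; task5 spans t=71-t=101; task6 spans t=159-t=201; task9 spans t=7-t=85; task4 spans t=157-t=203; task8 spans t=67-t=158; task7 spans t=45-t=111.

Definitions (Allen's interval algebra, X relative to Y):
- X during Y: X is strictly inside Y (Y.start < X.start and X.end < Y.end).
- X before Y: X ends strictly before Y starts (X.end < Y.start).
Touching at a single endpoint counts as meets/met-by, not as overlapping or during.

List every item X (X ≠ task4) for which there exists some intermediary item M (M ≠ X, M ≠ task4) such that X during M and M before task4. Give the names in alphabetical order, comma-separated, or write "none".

Target task4 = [t=157, t=203].
Intermediaries M with M before task4: task5, task7, task9.
Via task5 — items with X during task5: none.
Via task7 — items with X during task7: task5.
Via task9 — items with X during task9: none.
Union: task5.

task5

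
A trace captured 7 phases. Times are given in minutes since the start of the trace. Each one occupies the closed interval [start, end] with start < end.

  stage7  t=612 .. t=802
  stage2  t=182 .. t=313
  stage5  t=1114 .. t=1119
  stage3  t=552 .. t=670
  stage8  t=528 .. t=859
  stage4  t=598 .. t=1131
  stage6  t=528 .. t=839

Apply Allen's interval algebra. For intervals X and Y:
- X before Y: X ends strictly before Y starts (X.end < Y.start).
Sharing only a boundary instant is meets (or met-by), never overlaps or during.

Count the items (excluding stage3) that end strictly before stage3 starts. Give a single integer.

Target stage3 = [t=552, t=670].
stage2 [t=182, t=313] → before → counts.
stage4 [t=598, t=1131] → overlapped-by → no.
stage5 [t=1114, t=1119] → after → no.
stage6 [t=528, t=839] → contains → no.
stage7 [t=612, t=802] → overlapped-by → no.
stage8 [t=528, t=859] → contains → no.
Total: 1.

1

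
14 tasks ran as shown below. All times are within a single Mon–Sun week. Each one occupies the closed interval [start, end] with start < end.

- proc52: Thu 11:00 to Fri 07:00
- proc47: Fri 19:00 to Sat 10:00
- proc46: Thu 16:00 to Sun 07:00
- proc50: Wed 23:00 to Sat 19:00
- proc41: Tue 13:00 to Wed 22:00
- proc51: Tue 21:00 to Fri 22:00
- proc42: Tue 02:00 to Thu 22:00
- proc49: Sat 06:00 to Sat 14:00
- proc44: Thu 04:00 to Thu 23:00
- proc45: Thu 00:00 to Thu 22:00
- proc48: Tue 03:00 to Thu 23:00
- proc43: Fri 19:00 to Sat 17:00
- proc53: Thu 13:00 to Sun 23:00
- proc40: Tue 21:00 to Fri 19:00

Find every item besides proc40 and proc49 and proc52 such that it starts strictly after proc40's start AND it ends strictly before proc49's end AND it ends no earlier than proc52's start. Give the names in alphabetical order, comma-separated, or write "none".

Conditions: its start is strictly after proc40's start (X.start > Tue 21:00) AND its end is strictly before proc49's end (X.end < Sat 14:00) AND its end is no earlier than proc52's start (X.end >= Thu 11:00).
proc41: start Tue 13:00 > Tue 21:00? ✗; end Wed 22:00 < Sat 14:00? ✓; end Wed 22:00 >= Thu 11:00? ✗ → no.
proc42: start Tue 02:00 > Tue 21:00? ✗; end Thu 22:00 < Sat 14:00? ✓; end Thu 22:00 >= Thu 11:00? ✓ → no.
proc43: start Fri 19:00 > Tue 21:00? ✓; end Sat 17:00 < Sat 14:00? ✗; end Sat 17:00 >= Thu 11:00? ✓ → no.
proc44: start Thu 04:00 > Tue 21:00? ✓; end Thu 23:00 < Sat 14:00? ✓; end Thu 23:00 >= Thu 11:00? ✓ → yes.
proc45: start Thu 00:00 > Tue 21:00? ✓; end Thu 22:00 < Sat 14:00? ✓; end Thu 22:00 >= Thu 11:00? ✓ → yes.
proc46: start Thu 16:00 > Tue 21:00? ✓; end Sun 07:00 < Sat 14:00? ✗; end Sun 07:00 >= Thu 11:00? ✓ → no.
proc47: start Fri 19:00 > Tue 21:00? ✓; end Sat 10:00 < Sat 14:00? ✓; end Sat 10:00 >= Thu 11:00? ✓ → yes.
proc48: start Tue 03:00 > Tue 21:00? ✗; end Thu 23:00 < Sat 14:00? ✓; end Thu 23:00 >= Thu 11:00? ✓ → no.
proc50: start Wed 23:00 > Tue 21:00? ✓; end Sat 19:00 < Sat 14:00? ✗; end Sat 19:00 >= Thu 11:00? ✓ → no.
proc51: start Tue 21:00 > Tue 21:00? ✗; end Fri 22:00 < Sat 14:00? ✓; end Fri 22:00 >= Thu 11:00? ✓ → no.
proc53: start Thu 13:00 > Tue 21:00? ✓; end Sun 23:00 < Sat 14:00? ✗; end Sun 23:00 >= Thu 11:00? ✓ → no.
Result: proc44, proc45, proc47.

proc44, proc45, proc47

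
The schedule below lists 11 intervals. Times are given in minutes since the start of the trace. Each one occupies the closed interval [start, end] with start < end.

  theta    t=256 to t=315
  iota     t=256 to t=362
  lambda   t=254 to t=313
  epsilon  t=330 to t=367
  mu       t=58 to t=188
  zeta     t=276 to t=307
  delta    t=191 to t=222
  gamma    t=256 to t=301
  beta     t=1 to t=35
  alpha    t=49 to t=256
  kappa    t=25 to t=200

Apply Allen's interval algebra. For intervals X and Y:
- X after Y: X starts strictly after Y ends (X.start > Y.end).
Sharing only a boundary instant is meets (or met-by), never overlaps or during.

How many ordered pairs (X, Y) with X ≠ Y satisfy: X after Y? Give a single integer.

Checking all 110 ordered pairs for relation 'after'; matching pairs in alphabetical order:
(alpha, beta): alpha after beta ✓
(delta, beta): delta after beta ✓
(delta, mu): delta after mu ✓
(epsilon, alpha): epsilon after alpha ✓
(epsilon, beta): epsilon after beta ✓
(epsilon, delta): epsilon after delta ✓
(epsilon, gamma): epsilon after gamma ✓
(epsilon, kappa): epsilon after kappa ✓
(epsilon, lambda): epsilon after lambda ✓
(epsilon, mu): epsilon after mu ✓
(epsilon, theta): epsilon after theta ✓
(epsilon, zeta): epsilon after zeta ✓
(gamma, beta): gamma after beta ✓
(gamma, delta): gamma after delta ✓
(gamma, kappa): gamma after kappa ✓
(gamma, mu): gamma after mu ✓
(iota, beta): iota after beta ✓
(iota, delta): iota after delta ✓
(iota, kappa): iota after kappa ✓
(iota, mu): iota after mu ✓
(lambda, beta): lambda after beta ✓
(lambda, delta): lambda after delta ✓
(lambda, kappa): lambda after kappa ✓
(lambda, mu): lambda after mu ✓
... plus 10 further pairs not listed.
Count: 34.

34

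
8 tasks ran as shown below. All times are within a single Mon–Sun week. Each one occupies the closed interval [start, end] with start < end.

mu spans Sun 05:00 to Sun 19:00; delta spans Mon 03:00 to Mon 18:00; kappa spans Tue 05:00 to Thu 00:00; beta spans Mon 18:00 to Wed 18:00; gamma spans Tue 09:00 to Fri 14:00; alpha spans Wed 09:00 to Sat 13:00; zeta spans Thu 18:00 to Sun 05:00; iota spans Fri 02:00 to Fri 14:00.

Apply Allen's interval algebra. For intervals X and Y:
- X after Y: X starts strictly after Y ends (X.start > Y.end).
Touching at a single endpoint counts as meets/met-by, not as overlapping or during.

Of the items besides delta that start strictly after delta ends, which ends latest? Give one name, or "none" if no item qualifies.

Target delta = [Mon 03:00, Mon 18:00].
alpha [Wed 09:00, Sat 13:00] → after → candidate.
beta [Mon 18:00, Wed 18:00] → met-by → excluded.
gamma [Tue 09:00, Fri 14:00] → after → candidate.
iota [Fri 02:00, Fri 14:00] → after → candidate.
kappa [Tue 05:00, Thu 00:00] → after → candidate.
mu [Sun 05:00, Sun 19:00] → after → candidate.
zeta [Thu 18:00, Sun 05:00] → after → candidate.
Among candidates, latest end is Sun 19:00 → mu.

mu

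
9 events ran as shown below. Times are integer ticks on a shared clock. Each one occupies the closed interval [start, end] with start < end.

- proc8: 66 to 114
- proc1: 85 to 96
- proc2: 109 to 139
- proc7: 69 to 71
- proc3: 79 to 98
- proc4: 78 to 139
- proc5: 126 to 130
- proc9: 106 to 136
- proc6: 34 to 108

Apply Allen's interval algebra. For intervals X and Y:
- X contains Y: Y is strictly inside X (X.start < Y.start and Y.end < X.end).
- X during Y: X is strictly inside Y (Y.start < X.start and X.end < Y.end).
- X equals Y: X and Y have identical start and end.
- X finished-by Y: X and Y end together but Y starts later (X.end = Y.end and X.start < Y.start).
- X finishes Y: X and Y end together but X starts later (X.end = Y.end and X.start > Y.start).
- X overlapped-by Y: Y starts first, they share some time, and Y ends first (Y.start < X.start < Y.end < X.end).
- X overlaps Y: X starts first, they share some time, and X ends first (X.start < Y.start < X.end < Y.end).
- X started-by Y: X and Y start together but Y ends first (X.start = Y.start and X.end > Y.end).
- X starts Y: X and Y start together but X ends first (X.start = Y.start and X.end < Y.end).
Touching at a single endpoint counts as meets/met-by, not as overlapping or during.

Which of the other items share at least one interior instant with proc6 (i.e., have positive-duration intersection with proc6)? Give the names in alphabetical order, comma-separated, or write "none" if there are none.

Target proc6 = [34, 108].
proc1 [85, 96] → during → yes.
proc2 [109, 139] → after → no.
proc3 [79, 98] → during → yes.
proc4 [78, 139] → overlapped-by → yes.
proc5 [126, 130] → after → no.
proc7 [69, 71] → during → yes.
proc8 [66, 114] → overlapped-by → yes.
proc9 [106, 136] → overlapped-by → yes.
Result: proc1, proc3, proc4, proc7, proc8, proc9.

proc1, proc3, proc4, proc7, proc8, proc9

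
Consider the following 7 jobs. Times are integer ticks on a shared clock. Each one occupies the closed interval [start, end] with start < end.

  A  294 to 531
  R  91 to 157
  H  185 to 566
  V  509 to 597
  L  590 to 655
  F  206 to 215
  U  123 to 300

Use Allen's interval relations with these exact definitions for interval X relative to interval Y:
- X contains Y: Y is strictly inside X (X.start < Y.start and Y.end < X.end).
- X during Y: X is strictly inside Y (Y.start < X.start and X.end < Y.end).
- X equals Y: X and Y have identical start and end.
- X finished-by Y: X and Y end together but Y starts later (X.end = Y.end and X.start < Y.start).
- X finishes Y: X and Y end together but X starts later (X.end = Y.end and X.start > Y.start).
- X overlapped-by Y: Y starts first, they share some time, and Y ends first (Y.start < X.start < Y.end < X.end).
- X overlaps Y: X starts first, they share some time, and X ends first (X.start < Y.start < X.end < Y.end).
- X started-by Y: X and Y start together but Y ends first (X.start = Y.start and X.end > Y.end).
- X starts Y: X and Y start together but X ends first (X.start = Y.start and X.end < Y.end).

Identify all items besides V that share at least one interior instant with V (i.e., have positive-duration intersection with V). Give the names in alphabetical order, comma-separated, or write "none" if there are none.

Target V = [509, 597].
A [294, 531] → overlaps → yes.
F [206, 215] → before → no.
H [185, 566] → overlaps → yes.
L [590, 655] → overlapped-by → yes.
R [91, 157] → before → no.
U [123, 300] → before → no.
Result: A, H, L.

A, H, L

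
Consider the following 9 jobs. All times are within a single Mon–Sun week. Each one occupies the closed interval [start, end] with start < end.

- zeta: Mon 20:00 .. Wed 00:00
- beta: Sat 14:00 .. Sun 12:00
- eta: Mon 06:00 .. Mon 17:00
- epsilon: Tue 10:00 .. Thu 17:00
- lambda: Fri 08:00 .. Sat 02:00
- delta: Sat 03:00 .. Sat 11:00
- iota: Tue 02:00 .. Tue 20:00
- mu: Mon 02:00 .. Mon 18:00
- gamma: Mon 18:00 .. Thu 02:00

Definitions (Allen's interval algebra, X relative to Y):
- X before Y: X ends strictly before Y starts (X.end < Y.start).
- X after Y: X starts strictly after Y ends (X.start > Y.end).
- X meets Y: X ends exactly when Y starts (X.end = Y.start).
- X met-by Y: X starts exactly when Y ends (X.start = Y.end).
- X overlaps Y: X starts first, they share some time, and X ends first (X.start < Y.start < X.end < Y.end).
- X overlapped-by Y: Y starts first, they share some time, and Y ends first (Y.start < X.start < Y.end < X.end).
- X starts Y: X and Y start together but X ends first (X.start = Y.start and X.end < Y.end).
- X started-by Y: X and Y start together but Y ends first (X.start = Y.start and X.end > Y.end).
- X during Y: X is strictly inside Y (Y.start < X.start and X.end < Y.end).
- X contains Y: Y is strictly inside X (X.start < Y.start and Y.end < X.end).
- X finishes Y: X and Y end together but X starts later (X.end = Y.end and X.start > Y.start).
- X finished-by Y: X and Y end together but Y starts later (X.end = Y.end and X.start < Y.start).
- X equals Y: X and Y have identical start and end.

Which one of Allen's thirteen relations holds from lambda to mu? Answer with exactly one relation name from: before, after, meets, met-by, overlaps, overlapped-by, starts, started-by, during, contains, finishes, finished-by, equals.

after

lambda = [Fri 08:00, Sat 02:00]; mu = [Mon 02:00, Mon 18:00].
Compare endpoints: lambda.start > mu.start, lambda.start > mu.end, lambda.end > mu.start, lambda.end > mu.end.
That pattern is 'after'.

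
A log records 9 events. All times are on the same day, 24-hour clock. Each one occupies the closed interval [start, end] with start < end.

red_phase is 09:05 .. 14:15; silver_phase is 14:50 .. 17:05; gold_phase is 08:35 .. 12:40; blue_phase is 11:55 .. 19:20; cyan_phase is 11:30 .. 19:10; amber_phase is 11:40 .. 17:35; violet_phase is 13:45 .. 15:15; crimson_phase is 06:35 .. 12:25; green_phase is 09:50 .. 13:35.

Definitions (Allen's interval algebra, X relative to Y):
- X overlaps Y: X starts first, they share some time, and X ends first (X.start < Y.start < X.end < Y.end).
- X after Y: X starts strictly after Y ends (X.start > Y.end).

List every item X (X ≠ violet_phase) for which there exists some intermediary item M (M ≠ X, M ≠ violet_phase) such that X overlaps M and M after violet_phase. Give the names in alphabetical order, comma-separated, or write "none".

none

Target violet_phase = [13:45, 15:15].
Intermediaries M with M after violet_phase: none.
Union: none.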